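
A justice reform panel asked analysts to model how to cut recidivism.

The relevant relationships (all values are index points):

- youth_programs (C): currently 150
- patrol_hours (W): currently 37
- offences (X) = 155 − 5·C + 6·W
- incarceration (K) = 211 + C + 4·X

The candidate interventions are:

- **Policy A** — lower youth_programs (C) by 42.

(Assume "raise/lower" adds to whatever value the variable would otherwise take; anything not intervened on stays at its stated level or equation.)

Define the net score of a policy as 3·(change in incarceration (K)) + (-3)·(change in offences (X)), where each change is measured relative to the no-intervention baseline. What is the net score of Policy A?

1764

Baseline:
  C = 150
  W = 37
  X = 155 − 5·150 + 6·37 = -373
  K = 211 + 150 + 4·(-373) = -1131
Policy A (C − 42):
  C = 150 − 42 = 108
  W = 37
  X = 155 − 5·108 + 6·37 = -163
  K = 211 + 108 + 4·(-163) = -333
ΔK = -333 − (-1131) = 798; ΔX = -163 − (-373) = 210
Score = 3·798 + (-3)·210 = 1764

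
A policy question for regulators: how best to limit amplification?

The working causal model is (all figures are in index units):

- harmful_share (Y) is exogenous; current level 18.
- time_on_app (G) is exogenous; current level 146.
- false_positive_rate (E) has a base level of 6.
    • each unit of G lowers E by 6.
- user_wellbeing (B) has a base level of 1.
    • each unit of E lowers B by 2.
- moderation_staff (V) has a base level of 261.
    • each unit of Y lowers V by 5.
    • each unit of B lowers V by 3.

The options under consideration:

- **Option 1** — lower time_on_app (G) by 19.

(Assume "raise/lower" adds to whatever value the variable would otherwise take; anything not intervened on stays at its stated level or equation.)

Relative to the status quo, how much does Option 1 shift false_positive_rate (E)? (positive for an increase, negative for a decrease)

Baseline:
  G = 146
  E = 6 − 6·146 = -870
Option 1 (G − 19):
  G = 146 − 19 = 127
  E = 6 − 6·127 = -756
Change in E: -756 − (-870) = 114

114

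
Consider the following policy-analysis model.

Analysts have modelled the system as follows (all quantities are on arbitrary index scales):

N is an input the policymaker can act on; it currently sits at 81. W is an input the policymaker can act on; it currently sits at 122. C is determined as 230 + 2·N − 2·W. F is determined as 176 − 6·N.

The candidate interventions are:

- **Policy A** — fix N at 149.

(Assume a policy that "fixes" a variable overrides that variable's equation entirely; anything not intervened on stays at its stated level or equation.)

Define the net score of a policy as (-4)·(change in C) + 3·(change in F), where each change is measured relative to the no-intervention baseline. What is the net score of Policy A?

Baseline:
  N = 81
  W = 122
  C = 230 + 2·81 − 2·122 = 148
  F = 176 − 6·81 = -310
Policy A (N := 149):
  N = 149
  W = 122
  C = 230 + 2·149 − 2·122 = 284
  F = 176 − 6·149 = -718
ΔC = 284 − 148 = 136; ΔF = -718 − (-310) = -408
Score = (-4)·136 + 3·(-408) = -1768

-1768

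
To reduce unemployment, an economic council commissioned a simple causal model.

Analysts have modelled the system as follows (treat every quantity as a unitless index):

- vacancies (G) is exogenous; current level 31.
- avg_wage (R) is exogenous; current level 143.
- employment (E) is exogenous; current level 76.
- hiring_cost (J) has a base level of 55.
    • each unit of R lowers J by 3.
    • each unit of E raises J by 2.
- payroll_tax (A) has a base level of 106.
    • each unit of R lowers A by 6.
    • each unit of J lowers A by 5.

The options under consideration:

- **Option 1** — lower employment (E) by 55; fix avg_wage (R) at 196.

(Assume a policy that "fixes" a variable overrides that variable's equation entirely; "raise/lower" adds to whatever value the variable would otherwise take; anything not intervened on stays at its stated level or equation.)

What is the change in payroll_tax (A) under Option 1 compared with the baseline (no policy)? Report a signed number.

1027

Baseline:
  R = 143
  E = 76
  J = 55 − 3·143 + 2·76 = -222
  A = 106 − 6·143 − 5·(-222) = 358
Option 1 (E − 55, R := 196):
  R = 196
  E = 76 − 55 = 21
  J = 55 − 3·196 + 2·21 = -491
  A = 106 − 6·196 − 5·(-491) = 1385
Change in A: 1385 − 358 = 1027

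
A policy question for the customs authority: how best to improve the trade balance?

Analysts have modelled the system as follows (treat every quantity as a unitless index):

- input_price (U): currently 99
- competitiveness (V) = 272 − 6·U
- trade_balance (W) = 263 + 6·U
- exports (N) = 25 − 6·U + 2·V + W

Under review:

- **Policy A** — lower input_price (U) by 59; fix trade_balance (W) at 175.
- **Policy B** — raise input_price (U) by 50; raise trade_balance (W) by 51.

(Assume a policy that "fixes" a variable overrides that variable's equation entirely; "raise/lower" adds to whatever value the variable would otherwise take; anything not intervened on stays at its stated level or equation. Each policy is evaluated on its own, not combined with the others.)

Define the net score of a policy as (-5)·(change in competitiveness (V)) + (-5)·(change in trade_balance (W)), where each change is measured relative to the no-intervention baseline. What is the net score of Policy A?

1640

Baseline:
  U = 99
  V = 272 − 6·99 = -322
  W = 263 + 6·99 = 857
Policy A (U − 59, W := 175):
  U = 99 − 59 = 40
  V = 272 − 6·40 = 32
  W = 175
ΔV = 32 − (-322) = 354; ΔW = 175 − 857 = -682
Score = (-5)·354 + (-5)·(-682) = 1640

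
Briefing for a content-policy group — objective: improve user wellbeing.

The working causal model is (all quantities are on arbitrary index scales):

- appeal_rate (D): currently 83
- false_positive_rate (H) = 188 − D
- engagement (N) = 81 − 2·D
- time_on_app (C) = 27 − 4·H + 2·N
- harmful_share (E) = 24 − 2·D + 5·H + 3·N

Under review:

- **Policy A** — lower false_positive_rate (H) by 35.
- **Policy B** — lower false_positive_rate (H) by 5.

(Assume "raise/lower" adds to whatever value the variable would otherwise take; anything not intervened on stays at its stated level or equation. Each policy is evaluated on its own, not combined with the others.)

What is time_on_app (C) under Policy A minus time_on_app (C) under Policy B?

Policy A (H − 35):
  D = 83
  H = 188 − 83 (−35 from intervention) = 70
  N = 81 − 2·83 = -85
  C = 27 − 4·70 + 2·(-85) = -423
Policy B (H − 5):
  D = 83
  H = 188 − 83 (−5 from intervention) = 100
  N = 81 − 2·83 = -85
  C = 27 − 4·100 + 2·(-85) = -543
C: -423 − (-543) = 120

120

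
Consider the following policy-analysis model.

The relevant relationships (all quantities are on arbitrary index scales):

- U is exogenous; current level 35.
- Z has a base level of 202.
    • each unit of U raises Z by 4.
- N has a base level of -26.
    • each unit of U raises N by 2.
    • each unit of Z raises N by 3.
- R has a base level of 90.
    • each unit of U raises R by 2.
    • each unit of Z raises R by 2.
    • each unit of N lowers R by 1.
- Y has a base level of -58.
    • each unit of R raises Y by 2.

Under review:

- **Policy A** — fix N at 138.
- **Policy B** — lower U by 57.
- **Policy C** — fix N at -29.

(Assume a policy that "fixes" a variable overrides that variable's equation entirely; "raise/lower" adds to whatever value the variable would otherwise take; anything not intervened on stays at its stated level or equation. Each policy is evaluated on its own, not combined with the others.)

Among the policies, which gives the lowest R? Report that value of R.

2

Policy A (N := 138):
  U = 35
  Z = 202 + 4·35 = 342
  N = 138
  R = 90 + 2·35 + 2·342 − 138 = 706
Policy B (U − 57):
  U = 35 − 57 = -22
  Z = 202 + 4·(-22) = 114
  N = -26 + 2·(-22) + 3·114 = 272
  R = 90 + 2·(-22) + 2·114 − 272 = 2
Policy C (N := -29):
  U = 35
  Z = 202 + 4·35 = 342
  N = -29
  R = 90 + 2·35 + 2·342 − (-29) = 873
Comparing — Policy A: R=706, Policy B: R=2, Policy C: R=873. Lowest is 2 (Policy B).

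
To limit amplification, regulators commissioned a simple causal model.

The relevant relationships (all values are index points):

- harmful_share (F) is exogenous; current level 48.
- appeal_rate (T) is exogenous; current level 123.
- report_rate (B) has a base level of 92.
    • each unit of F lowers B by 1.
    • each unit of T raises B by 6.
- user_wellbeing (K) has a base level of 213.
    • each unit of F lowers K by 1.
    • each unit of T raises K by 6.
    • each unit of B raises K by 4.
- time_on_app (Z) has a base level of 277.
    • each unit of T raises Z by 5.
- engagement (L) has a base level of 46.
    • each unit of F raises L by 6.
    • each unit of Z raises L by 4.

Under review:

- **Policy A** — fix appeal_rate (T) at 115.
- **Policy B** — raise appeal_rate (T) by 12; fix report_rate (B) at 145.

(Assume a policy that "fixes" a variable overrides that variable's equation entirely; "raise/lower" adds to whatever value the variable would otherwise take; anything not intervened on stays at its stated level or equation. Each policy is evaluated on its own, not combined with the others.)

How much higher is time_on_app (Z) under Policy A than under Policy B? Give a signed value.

Policy A (T := 115):
  T = 115
  Z = 277 + 5·115 = 852
Policy B (T + 12, B := 145):
  T = 123 + 12 = 135
  Z = 277 + 5·135 = 952
Z: 852 − 952 = -100

-100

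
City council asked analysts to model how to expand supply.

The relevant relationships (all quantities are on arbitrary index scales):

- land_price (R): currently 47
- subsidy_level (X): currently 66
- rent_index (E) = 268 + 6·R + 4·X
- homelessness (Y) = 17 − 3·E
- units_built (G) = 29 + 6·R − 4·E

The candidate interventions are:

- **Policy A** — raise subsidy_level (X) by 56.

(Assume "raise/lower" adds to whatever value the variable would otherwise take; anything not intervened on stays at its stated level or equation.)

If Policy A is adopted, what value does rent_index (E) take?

1038

Policy A (X + 56):
  R = 47
  X = 66 + 56 = 122
  E = 268 + 6·47 + 4·122 = 1038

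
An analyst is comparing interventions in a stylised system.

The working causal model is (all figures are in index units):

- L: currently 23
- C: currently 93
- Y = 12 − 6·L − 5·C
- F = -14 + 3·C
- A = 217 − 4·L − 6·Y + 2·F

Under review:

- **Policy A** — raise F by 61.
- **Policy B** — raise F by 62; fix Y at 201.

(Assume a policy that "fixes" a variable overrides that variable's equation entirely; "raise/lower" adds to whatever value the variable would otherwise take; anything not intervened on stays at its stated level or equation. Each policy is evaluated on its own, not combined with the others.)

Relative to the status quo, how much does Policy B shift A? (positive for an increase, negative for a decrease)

-4628

Baseline:
  L = 23
  C = 93
  Y = 12 − 6·23 − 5·93 = -591
  F = -14 + 3·93 = 265
  A = 217 − 4·23 − 6·(-591) + 2·265 = 4201
Policy B (F + 62, Y := 201):
  L = 23
  C = 93
  Y = 201
  F = -14 + 3·93 (+62 from intervention) = 327
  A = 217 − 4·23 − 6·201 + 2·327 = -427
Change in A: -427 − 4201 = -4628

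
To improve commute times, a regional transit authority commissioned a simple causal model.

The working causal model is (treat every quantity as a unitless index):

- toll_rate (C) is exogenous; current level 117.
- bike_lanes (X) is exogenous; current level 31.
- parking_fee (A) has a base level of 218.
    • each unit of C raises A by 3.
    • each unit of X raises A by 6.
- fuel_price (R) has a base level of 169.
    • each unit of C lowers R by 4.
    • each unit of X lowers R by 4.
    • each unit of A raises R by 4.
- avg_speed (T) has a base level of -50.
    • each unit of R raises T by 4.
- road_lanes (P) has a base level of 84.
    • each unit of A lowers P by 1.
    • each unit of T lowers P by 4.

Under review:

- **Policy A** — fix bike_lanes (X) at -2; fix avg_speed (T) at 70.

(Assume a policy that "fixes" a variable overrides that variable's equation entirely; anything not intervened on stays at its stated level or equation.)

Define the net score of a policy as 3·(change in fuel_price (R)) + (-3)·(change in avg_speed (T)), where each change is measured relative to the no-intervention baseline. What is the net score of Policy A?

Baseline:
  C = 117
  X = 31
  A = 218 + 3·117 + 6·31 = 755
  R = 169 − 4·117 − 4·31 + 4·755 = 2597
  T = -50 + 4·2597 = 10338
Policy A (X := -2, T := 70):
  C = 117
  X = -2
  A = 218 + 3·117 + 6·(-2) = 557
  R = 169 − 4·117 − 4·(-2) + 4·557 = 1937
  T = 70
ΔR = 1937 − 2597 = -660; ΔT = 70 − 10338 = -10268
Score = 3·(-660) + (-3)·(-10268) = 28824

28824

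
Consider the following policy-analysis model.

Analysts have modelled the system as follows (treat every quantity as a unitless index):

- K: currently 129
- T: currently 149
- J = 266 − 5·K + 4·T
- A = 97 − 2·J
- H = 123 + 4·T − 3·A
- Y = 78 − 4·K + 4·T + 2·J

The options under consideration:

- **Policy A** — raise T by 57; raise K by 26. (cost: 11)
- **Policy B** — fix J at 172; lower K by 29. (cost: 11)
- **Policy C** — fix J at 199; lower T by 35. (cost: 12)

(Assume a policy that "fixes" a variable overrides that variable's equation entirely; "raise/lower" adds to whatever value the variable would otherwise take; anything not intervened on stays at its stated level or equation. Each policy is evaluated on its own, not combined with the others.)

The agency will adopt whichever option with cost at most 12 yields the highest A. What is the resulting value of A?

Policy A (T + 57, K + 26):
  K = 129 + 26 = 155
  T = 149 + 57 = 206
  J = 266 − 5·155 + 4·206 = 315
  A = 97 − 2·315 = -533
Policy B (J := 172, K − 29):
  K = 129 − 29 = 100
  T = 149
  J = 172
  A = 97 − 2·172 = -247
Policy C (J := 199, T − 35):
  K = 129
  T = 149 − 35 = 114
  J = 199
  A = 97 − 2·199 = -301
Comparing — Policy A: A=-533, Policy B: A=-247, Policy C: A=-301. Highest is -247 (Policy B).

-247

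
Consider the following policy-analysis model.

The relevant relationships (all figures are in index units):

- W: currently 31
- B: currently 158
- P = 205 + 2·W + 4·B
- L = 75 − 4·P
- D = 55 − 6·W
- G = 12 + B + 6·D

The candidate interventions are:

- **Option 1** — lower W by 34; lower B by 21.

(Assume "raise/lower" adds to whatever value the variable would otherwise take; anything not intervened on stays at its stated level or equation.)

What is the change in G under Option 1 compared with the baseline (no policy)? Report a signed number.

Baseline:
  W = 31
  B = 158
  D = 55 − 6·31 = -131
  G = 12 + 158 + 6·(-131) = -616
Option 1 (W − 34, B − 21):
  W = 31 − 34 = -3
  B = 158 − 21 = 137
  D = 55 − 6·(-3) = 73
  G = 12 + 137 + 6·73 = 587
Change in G: 587 − (-616) = 1203

1203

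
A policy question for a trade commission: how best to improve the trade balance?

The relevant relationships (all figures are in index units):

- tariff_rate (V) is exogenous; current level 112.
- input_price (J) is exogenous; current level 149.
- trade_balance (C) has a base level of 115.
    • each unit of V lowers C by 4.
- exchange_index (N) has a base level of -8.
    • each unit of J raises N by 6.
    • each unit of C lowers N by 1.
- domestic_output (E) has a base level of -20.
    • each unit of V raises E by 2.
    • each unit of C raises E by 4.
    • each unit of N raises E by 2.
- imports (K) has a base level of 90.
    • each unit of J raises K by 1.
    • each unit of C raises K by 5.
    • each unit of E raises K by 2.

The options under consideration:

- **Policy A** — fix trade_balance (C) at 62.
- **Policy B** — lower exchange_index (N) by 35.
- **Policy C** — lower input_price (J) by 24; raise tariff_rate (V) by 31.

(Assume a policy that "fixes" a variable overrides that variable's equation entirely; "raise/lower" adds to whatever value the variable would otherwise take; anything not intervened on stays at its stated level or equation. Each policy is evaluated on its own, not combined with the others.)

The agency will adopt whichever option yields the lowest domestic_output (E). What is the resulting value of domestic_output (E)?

836

Policy A (C := 62):
  V = 112
  J = 149
  C = 62
  N = -8 + 6·149 − 62 = 824
  E = -20 + 2·112 + 4·62 + 2·824 = 2100
Policy B (N − 35):
  V = 112
  J = 149
  C = 115 − 4·112 = -333
  N = -8 + 6·149 − (-333) (−35 from intervention) = 1184
  E = -20 + 2·112 + 4·(-333) + 2·1184 = 1240
Policy C (J − 24, V + 31):
  V = 112 + 31 = 143
  J = 149 − 24 = 125
  C = 115 − 4·143 = -457
  N = -8 + 6·125 − (-457) = 1199
  E = -20 + 2·143 + 4·(-457) + 2·1199 = 836
Comparing — Policy A: E=2100, Policy B: E=1240, Policy C: E=836. Lowest is 836 (Policy C).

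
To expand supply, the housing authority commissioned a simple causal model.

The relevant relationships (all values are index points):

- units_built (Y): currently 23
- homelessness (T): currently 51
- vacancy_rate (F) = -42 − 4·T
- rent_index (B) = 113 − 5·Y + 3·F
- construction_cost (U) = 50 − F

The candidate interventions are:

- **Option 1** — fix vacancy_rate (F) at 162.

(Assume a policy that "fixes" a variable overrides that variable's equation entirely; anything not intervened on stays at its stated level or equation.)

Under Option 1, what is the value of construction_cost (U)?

-112

Option 1 (F := 162):
  T = 51
  F = 162
  U = 50 − 162 = -112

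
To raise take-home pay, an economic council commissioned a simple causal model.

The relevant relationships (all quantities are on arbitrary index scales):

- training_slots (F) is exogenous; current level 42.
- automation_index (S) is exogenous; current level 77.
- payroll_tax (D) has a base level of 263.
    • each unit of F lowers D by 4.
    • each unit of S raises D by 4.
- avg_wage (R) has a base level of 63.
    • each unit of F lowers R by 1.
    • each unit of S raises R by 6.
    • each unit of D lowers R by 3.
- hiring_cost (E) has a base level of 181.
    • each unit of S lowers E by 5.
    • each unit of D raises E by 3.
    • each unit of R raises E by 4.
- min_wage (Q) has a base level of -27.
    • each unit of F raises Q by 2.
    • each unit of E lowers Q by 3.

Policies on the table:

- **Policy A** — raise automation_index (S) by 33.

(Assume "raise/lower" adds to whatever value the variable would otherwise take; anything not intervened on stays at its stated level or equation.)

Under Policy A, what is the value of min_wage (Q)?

7437

Policy A (S + 33):
  F = 42
  S = 77 + 33 = 110
  D = 263 − 4·42 + 4·110 = 535
  R = 63 − 42 + 6·110 − 3·535 = -924
  E = 181 − 5·110 + 3·535 + 4·(-924) = -2460
  Q = -27 + 2·42 − 3·(-2460) = 7437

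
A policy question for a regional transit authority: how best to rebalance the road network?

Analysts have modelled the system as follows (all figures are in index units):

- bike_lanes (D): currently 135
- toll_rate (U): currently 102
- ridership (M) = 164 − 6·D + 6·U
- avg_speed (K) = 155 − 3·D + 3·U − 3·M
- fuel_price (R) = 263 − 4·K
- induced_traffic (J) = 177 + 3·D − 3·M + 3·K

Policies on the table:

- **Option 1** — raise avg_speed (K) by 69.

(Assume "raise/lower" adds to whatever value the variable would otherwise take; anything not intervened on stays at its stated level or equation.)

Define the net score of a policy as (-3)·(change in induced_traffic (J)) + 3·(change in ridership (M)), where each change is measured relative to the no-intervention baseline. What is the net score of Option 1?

-621

Baseline:
  D = 135
  U = 102
  M = 164 − 6·135 + 6·102 = -34
  K = 155 − 3·135 + 3·102 − 3·(-34) = 158
  J = 177 + 3·135 − 3·(-34) + 3·158 = 1158
Option 1 (K + 69):
  D = 135
  U = 102
  M = 164 − 6·135 + 6·102 = -34
  K = 155 − 3·135 + 3·102 − 3·(-34) (+69 from intervention) = 227
  J = 177 + 3·135 − 3·(-34) + 3·227 = 1365
ΔJ = 1365 − 1158 = 207; ΔM = -34 − (-34) = 0
Score = (-3)·207 + 3·0 = -621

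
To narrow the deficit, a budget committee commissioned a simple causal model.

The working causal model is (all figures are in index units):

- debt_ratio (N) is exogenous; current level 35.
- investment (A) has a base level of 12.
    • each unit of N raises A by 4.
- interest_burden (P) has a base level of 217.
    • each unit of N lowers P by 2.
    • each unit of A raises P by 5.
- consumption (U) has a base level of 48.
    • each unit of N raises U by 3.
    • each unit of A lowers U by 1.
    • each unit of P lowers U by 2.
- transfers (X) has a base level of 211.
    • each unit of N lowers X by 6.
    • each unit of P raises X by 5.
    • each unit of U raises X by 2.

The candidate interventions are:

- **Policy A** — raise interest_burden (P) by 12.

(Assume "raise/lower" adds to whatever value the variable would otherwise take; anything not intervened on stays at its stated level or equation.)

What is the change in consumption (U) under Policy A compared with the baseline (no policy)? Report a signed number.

Baseline:
  N = 35
  A = 12 + 4·35 = 152
  P = 217 − 2·35 + 5·152 = 907
  U = 48 + 3·35 − 152 − 2·907 = -1813
Policy A (P + 12):
  N = 35
  A = 12 + 4·35 = 152
  P = 217 − 2·35 + 5·152 (+12 from intervention) = 919
  U = 48 + 3·35 − 152 − 2·919 = -1837
Change in U: -1837 − (-1813) = -24

-24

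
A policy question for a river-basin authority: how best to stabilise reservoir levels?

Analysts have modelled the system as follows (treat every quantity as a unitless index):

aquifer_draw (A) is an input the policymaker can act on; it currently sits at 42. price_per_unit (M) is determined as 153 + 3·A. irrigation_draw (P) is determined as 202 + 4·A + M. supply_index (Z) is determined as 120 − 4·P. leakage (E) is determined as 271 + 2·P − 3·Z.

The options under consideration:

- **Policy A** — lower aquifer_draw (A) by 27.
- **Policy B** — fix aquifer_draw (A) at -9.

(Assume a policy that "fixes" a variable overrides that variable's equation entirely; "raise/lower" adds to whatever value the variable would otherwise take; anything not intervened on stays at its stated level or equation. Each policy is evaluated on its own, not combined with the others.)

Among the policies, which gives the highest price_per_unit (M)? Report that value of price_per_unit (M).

Policy A (A − 27):
  A = 42 − 27 = 15
  M = 153 + 3·15 = 198
Policy B (A := -9):
  A = -9
  M = 153 + 3·(-9) = 126
Comparing — Policy A: M=198, Policy B: M=126. Highest is 198 (Policy A).

198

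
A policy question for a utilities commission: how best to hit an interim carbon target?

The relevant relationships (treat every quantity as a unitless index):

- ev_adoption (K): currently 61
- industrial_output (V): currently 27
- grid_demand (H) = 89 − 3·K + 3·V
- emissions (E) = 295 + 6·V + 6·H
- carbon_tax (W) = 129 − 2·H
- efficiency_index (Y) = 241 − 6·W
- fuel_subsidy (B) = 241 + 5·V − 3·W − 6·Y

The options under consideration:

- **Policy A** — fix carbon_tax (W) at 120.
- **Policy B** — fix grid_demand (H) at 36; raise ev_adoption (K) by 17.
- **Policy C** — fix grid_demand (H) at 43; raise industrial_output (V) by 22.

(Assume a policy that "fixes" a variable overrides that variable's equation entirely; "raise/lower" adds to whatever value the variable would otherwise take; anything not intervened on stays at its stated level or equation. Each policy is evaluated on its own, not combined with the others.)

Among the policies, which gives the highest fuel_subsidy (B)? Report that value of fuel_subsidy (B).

Policy A (W := 120):
  K = 61
  V = 27
  H = 89 − 3·61 + 3·27 = -13
  W = 120
  Y = 241 − 6·120 = -479
  B = 241 + 5·27 − 3·120 − 6·(-479) = 2890
Policy B (H := 36, K + 17):
  K = 61 + 17 = 78
  V = 27
  H = 36
  W = 129 − 2·36 = 57
  Y = 241 − 6·57 = -101
  B = 241 + 5·27 − 3·57 − 6·(-101) = 811
Policy C (H := 43, V + 22):
  K = 61
  V = 27 + 22 = 49
  H = 43
  W = 129 − 2·43 = 43
  Y = 241 − 6·43 = -17
  B = 241 + 5·49 − 3·43 − 6·(-17) = 459
Comparing — Policy A: B=2890, Policy B: B=811, Policy C: B=459. Highest is 2890 (Policy A).

2890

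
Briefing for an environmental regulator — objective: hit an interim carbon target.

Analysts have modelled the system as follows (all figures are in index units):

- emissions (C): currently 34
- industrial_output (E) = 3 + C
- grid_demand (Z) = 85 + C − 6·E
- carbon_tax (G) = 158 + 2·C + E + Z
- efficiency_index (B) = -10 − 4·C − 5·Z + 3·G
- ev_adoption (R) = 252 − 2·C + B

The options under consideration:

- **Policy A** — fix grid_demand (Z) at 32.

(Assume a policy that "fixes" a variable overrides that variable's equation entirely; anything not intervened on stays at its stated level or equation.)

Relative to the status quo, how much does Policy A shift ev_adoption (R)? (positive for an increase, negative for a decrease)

Baseline:
  C = 34
  E = 3 + 34 = 37
  Z = 85 + 34 − 6·37 = -103
  G = 158 + 2·34 + 37 + (-103) = 160
  B = -10 − 4·34 − 5·(-103) + 3·160 = 849
  R = 252 − 2·34 + 849 = 1033
Policy A (Z := 32):
  C = 34
  E = 3 + 34 = 37
  Z = 32
  G = 158 + 2·34 + 37 + 32 = 295
  B = -10 − 4·34 − 5·32 + 3·295 = 579
  R = 252 − 2·34 + 579 = 763
Change in R: 763 − 1033 = -270

-270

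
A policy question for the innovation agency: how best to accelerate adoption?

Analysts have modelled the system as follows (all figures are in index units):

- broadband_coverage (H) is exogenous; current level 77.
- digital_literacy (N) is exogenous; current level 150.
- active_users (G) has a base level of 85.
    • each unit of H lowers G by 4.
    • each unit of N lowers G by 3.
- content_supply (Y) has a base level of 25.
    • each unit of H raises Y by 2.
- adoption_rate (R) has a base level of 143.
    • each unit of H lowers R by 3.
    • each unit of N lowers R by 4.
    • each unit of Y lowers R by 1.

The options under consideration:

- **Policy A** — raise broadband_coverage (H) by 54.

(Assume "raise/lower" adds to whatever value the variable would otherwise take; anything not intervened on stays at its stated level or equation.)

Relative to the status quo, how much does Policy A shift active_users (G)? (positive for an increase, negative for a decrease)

-216

Baseline:
  H = 77
  N = 150
  G = 85 − 4·77 − 3·150 = -673
Policy A (H + 54):
  H = 77 + 54 = 131
  N = 150
  G = 85 − 4·131 − 3·150 = -889
Change in G: -889 − (-673) = -216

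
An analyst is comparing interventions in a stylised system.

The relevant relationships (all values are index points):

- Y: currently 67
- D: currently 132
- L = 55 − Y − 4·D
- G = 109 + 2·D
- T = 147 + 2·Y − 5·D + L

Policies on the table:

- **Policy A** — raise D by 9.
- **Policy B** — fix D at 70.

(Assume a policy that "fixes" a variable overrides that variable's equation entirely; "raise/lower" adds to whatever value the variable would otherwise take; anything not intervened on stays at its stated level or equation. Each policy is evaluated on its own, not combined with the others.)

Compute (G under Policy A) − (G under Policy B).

Policy A (D + 9):
  D = 132 + 9 = 141
  G = 109 + 2·141 = 391
Policy B (D := 70):
  D = 70
  G = 109 + 2·70 = 249
G: 391 − 249 = 142

142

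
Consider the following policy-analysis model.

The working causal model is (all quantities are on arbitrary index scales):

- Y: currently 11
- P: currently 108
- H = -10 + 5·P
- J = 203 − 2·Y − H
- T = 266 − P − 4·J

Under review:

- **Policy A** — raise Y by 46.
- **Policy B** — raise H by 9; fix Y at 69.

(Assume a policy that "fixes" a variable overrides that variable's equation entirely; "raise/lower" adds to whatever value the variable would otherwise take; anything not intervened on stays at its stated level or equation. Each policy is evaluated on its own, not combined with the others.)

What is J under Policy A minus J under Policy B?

Policy A (Y + 46):
  Y = 11 + 46 = 57
  P = 108
  H = -10 + 5·108 = 530
  J = 203 − 2·57 − 530 = -441
Policy B (H + 9, Y := 69):
  Y = 69
  P = 108
  H = -10 + 5·108 (+9 from intervention) = 539
  J = 203 − 2·69 − 539 = -474
J: -441 − (-474) = 33

33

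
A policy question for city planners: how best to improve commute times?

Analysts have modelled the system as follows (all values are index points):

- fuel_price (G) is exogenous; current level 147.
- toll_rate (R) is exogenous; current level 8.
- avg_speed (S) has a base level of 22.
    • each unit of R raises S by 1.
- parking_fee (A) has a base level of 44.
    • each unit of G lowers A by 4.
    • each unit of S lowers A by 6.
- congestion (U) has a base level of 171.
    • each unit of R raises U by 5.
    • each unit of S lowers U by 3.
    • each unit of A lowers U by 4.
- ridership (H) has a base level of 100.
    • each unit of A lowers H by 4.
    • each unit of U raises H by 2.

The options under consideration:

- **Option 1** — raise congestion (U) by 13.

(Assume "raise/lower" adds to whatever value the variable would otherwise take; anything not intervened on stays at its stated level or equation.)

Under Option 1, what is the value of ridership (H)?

9056

Option 1 (U + 13):
  G = 147
  R = 8
  S = 22 + 8 = 30
  A = 44 − 4·147 − 6·30 = -724
  U = 171 + 5·8 − 3·30 − 4·(-724) (+13 from intervention) = 3030
  H = 100 − 4·(-724) + 2·3030 = 9056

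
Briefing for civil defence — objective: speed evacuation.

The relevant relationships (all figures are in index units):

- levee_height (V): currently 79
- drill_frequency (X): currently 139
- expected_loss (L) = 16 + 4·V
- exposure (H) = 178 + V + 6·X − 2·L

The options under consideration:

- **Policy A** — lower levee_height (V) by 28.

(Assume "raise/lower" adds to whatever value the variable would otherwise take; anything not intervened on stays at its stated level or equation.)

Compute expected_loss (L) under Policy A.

220

Policy A (V − 28):
  V = 79 − 28 = 51
  L = 16 + 4·51 = 220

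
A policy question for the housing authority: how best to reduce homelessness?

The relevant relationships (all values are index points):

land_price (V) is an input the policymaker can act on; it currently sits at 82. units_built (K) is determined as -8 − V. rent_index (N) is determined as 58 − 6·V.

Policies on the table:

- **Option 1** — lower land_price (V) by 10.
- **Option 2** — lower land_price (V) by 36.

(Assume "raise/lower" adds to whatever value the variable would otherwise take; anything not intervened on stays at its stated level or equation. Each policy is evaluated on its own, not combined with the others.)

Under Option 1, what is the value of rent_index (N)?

Option 1 (V − 10):
  V = 82 − 10 = 72
  N = 58 − 6·72 = -374

-374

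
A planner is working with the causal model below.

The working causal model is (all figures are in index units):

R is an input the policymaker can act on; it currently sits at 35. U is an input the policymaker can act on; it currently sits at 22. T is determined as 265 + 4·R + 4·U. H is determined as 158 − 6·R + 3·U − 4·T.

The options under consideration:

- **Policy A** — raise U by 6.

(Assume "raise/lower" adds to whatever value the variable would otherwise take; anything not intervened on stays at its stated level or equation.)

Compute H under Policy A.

-2036

Policy A (U + 6):
  R = 35
  U = 22 + 6 = 28
  T = 265 + 4·35 + 4·28 = 517
  H = 158 − 6·35 + 3·28 − 4·517 = -2036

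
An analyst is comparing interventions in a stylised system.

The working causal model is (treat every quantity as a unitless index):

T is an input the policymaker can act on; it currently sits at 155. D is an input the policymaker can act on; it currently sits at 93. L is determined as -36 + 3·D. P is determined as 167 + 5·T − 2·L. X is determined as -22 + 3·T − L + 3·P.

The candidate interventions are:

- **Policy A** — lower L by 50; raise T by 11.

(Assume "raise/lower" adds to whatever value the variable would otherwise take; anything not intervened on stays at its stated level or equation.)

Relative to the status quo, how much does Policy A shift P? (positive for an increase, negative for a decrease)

Baseline:
  T = 155
  D = 93
  L = -36 + 3·93 = 243
  P = 167 + 5·155 − 2·243 = 456
Policy A (L − 50, T + 11):
  T = 155 + 11 = 166
  D = 93
  L = -36 + 3·93 (−50 from intervention) = 193
  P = 167 + 5·166 − 2·193 = 611
Change in P: 611 − 456 = 155

155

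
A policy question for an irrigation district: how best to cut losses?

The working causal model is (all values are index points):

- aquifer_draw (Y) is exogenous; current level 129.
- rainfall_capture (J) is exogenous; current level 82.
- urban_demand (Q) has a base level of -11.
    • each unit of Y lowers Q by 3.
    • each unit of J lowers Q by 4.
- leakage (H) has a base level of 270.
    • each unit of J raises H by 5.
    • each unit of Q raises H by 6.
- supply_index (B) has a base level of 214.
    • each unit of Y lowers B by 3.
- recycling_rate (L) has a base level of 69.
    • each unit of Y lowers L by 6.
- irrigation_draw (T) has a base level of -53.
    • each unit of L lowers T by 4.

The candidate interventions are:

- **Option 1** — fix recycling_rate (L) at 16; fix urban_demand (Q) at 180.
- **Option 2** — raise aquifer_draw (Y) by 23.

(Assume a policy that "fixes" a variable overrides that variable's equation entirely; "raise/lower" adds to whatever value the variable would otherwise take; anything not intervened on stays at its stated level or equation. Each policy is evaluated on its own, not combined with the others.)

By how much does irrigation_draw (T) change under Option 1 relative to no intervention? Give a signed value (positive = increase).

-2884

Baseline:
  Y = 129
  L = 69 − 6·129 = -705
  T = -53 − 4·(-705) = 2767
Option 1 (L := 16, Q := 180):
  Y = 129
  L = 16
  T = -53 − 4·16 = -117
Change in T: -117 − 2767 = -2884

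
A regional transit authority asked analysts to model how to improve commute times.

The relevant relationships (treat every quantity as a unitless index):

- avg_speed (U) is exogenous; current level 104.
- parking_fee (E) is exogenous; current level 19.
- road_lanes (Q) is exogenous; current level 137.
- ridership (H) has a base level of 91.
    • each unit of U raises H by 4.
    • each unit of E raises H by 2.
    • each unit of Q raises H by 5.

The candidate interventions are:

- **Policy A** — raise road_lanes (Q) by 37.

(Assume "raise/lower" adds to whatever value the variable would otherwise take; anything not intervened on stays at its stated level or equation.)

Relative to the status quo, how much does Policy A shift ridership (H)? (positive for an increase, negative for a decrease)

185

Baseline:
  U = 104
  E = 19
  Q = 137
  H = 91 + 4·104 + 2·19 + 5·137 = 1230
Policy A (Q + 37):
  U = 104
  E = 19
  Q = 137 + 37 = 174
  H = 91 + 4·104 + 2·19 + 5·174 = 1415
Change in H: 1415 − 1230 = 185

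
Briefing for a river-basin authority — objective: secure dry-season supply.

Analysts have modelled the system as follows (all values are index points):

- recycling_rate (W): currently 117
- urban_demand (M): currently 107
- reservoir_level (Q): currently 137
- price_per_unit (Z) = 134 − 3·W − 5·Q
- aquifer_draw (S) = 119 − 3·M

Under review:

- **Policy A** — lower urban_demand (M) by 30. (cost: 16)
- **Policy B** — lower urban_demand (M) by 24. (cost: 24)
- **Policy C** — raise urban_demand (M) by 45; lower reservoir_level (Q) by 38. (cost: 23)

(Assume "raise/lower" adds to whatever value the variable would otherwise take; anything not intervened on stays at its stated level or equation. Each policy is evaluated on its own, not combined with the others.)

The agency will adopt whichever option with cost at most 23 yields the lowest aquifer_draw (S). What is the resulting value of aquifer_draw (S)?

Policy A (M − 30):
  M = 107 − 30 = 77
  S = 119 − 3·77 = -112
Policy C (M + 45, Q − 38):
  M = 107 + 45 = 152
  S = 119 − 3·152 = -337
Comparing — Policy A: S=-112, Policy C: S=-337. Lowest is -337 (Policy C).

-337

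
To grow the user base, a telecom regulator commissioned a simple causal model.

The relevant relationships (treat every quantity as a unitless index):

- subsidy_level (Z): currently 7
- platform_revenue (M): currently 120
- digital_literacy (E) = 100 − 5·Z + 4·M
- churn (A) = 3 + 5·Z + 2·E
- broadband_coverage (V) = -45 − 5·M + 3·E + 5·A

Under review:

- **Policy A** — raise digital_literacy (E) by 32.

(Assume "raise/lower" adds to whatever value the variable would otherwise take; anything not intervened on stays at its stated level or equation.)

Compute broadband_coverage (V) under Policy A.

7046

Policy A (E + 32):
  Z = 7
  M = 120
  E = 100 − 5·7 + 4·120 (+32 from intervention) = 577
  A = 3 + 5·7 + 2·577 = 1192
  V = -45 − 5·120 + 3·577 + 5·1192 = 7046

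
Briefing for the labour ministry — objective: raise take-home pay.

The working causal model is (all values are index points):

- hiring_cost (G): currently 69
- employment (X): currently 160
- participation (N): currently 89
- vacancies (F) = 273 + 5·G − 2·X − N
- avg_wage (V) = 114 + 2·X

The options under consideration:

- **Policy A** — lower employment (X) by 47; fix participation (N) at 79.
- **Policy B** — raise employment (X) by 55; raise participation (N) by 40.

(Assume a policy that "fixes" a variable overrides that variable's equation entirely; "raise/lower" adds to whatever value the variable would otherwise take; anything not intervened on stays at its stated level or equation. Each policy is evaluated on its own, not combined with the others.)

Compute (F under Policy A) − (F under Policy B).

Policy A (X − 47, N := 79):
  G = 69
  X = 160 − 47 = 113
  N = 79
  F = 273 + 5·69 − 2·113 − 79 = 313
Policy B (X + 55, N + 40):
  G = 69
  X = 160 + 55 = 215
  N = 89 + 40 = 129
  F = 273 + 5·69 − 2·215 − 129 = 59
F: 313 − 59 = 254

254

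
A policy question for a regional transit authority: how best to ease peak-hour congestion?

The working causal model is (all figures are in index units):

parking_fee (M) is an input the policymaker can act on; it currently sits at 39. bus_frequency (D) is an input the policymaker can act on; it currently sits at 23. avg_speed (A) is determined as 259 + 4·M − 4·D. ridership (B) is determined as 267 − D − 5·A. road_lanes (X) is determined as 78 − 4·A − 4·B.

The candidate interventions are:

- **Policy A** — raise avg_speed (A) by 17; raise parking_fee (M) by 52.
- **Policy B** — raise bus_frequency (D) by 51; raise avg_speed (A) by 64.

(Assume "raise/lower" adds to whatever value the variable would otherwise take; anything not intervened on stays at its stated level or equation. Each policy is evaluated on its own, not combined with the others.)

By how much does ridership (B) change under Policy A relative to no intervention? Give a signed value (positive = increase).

-1125

Baseline:
  M = 39
  D = 23
  A = 259 + 4·39 − 4·23 = 323
  B = 267 − 23 − 5·323 = -1371
Policy A (A + 17, M + 52):
  M = 39 + 52 = 91
  D = 23
  A = 259 + 4·91 − 4·23 (+17 from intervention) = 548
  B = 267 − 23 − 5·548 = -2496
Change in B: -2496 − (-1371) = -1125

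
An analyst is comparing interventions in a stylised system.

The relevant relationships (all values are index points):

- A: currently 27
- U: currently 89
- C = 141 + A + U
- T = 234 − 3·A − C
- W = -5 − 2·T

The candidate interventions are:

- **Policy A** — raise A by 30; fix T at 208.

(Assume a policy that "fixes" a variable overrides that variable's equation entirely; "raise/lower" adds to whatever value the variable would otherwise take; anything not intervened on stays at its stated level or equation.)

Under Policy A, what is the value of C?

Policy A (A + 30, T := 208):
  A = 27 + 30 = 57
  U = 89
  C = 141 + 57 + 89 = 287

287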